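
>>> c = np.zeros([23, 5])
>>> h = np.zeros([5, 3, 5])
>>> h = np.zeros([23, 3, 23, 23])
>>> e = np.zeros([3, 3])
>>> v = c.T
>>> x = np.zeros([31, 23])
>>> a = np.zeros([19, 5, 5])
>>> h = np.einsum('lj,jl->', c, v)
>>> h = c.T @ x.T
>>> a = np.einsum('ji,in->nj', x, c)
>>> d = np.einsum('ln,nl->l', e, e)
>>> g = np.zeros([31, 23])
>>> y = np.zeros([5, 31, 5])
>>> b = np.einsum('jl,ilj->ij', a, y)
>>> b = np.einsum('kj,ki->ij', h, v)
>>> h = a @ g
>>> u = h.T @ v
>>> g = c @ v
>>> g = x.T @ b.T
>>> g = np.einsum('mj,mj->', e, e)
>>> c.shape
(23, 5)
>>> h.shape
(5, 23)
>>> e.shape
(3, 3)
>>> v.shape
(5, 23)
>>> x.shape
(31, 23)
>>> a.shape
(5, 31)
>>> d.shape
(3,)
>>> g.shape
()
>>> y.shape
(5, 31, 5)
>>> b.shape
(23, 31)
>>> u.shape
(23, 23)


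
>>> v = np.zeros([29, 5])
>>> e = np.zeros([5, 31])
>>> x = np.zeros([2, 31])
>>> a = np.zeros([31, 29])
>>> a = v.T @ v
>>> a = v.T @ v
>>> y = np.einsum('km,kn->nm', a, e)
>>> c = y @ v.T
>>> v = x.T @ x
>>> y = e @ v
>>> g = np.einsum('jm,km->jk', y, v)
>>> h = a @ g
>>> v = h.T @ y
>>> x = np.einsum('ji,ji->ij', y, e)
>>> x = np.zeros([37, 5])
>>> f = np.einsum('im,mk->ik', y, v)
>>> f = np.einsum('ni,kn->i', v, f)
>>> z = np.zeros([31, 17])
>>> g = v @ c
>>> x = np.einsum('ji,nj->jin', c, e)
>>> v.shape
(31, 31)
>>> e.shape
(5, 31)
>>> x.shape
(31, 29, 5)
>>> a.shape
(5, 5)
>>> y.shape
(5, 31)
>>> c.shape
(31, 29)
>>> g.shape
(31, 29)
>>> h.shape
(5, 31)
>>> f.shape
(31,)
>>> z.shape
(31, 17)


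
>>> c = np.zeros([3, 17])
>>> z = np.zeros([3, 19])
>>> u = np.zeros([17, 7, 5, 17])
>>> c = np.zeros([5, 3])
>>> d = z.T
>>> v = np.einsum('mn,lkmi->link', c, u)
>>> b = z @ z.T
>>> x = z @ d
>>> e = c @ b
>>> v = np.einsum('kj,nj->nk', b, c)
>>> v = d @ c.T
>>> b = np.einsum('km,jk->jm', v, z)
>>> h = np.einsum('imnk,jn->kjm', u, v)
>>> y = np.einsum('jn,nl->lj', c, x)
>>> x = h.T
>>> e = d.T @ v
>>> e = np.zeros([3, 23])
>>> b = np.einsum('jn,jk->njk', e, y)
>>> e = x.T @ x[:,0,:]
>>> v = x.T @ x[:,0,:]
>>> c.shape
(5, 3)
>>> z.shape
(3, 19)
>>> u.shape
(17, 7, 5, 17)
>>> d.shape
(19, 3)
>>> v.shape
(17, 19, 17)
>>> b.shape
(23, 3, 5)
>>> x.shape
(7, 19, 17)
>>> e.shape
(17, 19, 17)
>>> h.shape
(17, 19, 7)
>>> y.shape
(3, 5)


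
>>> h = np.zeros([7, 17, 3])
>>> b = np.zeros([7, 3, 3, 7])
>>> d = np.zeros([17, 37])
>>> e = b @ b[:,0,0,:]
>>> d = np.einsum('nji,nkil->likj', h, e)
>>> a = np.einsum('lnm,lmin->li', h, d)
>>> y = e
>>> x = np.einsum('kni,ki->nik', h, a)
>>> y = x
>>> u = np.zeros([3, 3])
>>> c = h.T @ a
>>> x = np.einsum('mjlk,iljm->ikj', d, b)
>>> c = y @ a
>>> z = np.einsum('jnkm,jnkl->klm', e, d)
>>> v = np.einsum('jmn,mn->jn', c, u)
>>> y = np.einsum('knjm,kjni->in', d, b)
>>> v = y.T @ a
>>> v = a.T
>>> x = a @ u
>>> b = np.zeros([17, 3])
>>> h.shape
(7, 17, 3)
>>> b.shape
(17, 3)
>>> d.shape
(7, 3, 3, 17)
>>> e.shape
(7, 3, 3, 7)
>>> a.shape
(7, 3)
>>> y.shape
(7, 3)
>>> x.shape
(7, 3)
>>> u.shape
(3, 3)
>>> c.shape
(17, 3, 3)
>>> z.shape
(3, 17, 7)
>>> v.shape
(3, 7)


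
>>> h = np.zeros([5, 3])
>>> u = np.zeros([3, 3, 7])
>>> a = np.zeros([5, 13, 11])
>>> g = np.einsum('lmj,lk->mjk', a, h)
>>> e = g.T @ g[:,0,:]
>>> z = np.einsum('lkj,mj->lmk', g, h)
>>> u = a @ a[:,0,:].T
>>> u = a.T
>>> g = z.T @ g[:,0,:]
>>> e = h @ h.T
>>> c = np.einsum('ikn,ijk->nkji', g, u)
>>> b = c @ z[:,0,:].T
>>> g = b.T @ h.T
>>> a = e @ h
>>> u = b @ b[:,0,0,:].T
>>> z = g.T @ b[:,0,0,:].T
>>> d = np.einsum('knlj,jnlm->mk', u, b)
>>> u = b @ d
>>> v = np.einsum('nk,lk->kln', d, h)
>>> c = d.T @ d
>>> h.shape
(5, 3)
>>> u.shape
(3, 5, 13, 3)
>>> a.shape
(5, 3)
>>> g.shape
(13, 13, 5, 5)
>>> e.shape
(5, 5)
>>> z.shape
(5, 5, 13, 3)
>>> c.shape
(3, 3)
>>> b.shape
(3, 5, 13, 13)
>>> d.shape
(13, 3)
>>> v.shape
(3, 5, 13)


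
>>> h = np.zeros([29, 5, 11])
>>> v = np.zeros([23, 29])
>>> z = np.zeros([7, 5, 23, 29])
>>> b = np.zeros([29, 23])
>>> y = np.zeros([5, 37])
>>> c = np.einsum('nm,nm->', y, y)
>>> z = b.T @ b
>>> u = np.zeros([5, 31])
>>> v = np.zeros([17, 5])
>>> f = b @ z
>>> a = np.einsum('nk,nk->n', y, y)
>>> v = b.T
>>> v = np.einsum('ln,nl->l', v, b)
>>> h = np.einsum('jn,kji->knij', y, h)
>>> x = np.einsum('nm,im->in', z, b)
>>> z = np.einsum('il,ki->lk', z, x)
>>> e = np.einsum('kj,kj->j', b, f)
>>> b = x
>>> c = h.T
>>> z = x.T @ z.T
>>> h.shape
(29, 37, 11, 5)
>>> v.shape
(23,)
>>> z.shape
(23, 23)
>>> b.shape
(29, 23)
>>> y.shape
(5, 37)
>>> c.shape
(5, 11, 37, 29)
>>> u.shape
(5, 31)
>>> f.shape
(29, 23)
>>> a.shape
(5,)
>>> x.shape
(29, 23)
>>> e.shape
(23,)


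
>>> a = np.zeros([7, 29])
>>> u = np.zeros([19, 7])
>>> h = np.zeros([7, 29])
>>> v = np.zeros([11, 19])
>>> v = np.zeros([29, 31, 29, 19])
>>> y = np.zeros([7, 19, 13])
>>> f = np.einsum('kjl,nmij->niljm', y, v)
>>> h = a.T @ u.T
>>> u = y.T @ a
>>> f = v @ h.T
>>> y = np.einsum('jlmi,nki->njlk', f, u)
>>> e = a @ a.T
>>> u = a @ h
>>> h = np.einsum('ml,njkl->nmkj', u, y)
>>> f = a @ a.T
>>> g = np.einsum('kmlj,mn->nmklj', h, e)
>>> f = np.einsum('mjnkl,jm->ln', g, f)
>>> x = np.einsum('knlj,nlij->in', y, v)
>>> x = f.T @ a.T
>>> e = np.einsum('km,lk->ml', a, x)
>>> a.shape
(7, 29)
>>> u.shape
(7, 19)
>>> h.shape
(13, 7, 31, 29)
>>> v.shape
(29, 31, 29, 19)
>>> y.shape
(13, 29, 31, 19)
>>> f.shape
(29, 13)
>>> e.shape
(29, 13)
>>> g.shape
(7, 7, 13, 31, 29)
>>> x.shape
(13, 7)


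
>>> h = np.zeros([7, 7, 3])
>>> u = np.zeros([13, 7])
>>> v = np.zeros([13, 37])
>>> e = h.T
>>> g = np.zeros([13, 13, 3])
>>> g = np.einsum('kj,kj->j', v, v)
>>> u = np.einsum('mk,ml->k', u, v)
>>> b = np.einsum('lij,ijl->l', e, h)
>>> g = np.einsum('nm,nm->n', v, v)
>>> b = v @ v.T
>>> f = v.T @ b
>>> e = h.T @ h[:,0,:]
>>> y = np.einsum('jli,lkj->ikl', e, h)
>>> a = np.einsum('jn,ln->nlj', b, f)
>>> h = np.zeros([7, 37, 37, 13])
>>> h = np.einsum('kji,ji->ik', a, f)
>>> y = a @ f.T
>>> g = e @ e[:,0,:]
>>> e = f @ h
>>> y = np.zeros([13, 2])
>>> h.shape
(13, 13)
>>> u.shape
(7,)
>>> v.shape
(13, 37)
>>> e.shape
(37, 13)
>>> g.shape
(3, 7, 3)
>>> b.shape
(13, 13)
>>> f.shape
(37, 13)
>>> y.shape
(13, 2)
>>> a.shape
(13, 37, 13)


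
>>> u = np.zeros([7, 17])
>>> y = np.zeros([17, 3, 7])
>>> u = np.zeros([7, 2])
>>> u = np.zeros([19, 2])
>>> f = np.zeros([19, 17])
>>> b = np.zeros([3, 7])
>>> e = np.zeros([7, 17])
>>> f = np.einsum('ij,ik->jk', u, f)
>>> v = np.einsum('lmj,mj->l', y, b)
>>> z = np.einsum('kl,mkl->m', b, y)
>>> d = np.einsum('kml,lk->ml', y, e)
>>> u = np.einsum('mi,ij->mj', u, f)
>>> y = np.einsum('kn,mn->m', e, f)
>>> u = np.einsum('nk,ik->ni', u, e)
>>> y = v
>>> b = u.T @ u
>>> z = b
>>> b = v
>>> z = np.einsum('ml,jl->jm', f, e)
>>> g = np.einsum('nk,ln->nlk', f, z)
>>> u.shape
(19, 7)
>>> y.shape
(17,)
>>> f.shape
(2, 17)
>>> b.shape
(17,)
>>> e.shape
(7, 17)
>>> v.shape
(17,)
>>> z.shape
(7, 2)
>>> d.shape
(3, 7)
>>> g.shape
(2, 7, 17)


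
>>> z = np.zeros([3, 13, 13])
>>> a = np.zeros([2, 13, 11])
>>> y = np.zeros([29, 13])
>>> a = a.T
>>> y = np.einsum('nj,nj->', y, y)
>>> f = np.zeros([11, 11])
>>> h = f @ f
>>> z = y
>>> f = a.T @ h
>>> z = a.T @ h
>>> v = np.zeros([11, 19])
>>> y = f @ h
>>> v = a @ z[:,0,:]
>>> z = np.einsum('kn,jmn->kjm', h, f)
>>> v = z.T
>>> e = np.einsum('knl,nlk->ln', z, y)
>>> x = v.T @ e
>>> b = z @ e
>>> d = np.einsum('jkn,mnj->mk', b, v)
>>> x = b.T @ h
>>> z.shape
(11, 2, 13)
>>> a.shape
(11, 13, 2)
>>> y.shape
(2, 13, 11)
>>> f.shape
(2, 13, 11)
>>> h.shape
(11, 11)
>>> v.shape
(13, 2, 11)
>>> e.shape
(13, 2)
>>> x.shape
(2, 2, 11)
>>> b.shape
(11, 2, 2)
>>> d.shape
(13, 2)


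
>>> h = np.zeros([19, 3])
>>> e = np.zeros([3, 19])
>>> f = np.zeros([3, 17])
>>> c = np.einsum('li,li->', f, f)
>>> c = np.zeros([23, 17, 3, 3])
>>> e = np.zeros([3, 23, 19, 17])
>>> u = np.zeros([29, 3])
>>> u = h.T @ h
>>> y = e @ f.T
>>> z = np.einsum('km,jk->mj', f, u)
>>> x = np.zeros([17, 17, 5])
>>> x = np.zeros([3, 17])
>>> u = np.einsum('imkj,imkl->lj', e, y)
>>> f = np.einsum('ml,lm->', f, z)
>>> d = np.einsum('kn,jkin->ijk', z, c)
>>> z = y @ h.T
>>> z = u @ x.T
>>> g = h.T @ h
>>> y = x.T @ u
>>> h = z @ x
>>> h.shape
(3, 17)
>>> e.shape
(3, 23, 19, 17)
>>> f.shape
()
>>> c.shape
(23, 17, 3, 3)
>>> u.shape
(3, 17)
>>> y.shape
(17, 17)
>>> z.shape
(3, 3)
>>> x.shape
(3, 17)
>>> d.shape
(3, 23, 17)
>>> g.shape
(3, 3)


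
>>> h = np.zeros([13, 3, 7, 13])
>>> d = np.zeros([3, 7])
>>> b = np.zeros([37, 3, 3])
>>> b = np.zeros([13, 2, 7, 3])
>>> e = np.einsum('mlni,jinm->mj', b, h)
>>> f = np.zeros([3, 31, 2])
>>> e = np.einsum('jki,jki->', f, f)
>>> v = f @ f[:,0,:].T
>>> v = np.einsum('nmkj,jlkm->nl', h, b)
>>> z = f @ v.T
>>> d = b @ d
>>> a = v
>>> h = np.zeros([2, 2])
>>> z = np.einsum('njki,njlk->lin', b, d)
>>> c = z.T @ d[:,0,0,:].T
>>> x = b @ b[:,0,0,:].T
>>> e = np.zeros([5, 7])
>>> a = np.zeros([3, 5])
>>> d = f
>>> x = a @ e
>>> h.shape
(2, 2)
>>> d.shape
(3, 31, 2)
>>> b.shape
(13, 2, 7, 3)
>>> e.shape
(5, 7)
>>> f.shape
(3, 31, 2)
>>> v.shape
(13, 2)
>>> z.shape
(7, 3, 13)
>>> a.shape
(3, 5)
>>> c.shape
(13, 3, 13)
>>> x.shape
(3, 7)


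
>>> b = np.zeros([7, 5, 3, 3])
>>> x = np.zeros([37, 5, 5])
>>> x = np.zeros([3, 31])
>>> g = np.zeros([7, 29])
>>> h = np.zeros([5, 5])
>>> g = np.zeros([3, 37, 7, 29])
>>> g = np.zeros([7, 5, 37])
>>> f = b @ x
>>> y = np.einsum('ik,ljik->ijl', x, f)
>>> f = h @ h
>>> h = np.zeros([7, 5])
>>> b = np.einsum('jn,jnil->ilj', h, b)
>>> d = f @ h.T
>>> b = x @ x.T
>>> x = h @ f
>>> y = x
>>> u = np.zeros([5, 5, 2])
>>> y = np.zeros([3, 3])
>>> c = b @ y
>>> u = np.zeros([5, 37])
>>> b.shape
(3, 3)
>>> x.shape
(7, 5)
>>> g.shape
(7, 5, 37)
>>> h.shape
(7, 5)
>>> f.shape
(5, 5)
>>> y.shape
(3, 3)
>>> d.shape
(5, 7)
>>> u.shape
(5, 37)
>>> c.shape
(3, 3)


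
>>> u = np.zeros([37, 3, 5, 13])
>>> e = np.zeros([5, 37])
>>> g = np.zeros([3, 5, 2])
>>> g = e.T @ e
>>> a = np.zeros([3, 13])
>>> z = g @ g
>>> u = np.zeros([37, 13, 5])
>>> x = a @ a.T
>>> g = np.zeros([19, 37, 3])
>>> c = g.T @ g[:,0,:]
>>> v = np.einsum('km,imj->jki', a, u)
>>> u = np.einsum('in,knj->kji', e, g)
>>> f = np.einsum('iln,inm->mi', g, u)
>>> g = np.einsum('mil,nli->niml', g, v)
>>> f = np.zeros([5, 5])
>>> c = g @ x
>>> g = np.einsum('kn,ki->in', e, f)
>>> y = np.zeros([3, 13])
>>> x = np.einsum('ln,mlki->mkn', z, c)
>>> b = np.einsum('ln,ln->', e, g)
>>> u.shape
(19, 3, 5)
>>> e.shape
(5, 37)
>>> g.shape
(5, 37)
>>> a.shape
(3, 13)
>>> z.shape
(37, 37)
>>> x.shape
(5, 19, 37)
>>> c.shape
(5, 37, 19, 3)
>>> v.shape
(5, 3, 37)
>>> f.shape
(5, 5)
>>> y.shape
(3, 13)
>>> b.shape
()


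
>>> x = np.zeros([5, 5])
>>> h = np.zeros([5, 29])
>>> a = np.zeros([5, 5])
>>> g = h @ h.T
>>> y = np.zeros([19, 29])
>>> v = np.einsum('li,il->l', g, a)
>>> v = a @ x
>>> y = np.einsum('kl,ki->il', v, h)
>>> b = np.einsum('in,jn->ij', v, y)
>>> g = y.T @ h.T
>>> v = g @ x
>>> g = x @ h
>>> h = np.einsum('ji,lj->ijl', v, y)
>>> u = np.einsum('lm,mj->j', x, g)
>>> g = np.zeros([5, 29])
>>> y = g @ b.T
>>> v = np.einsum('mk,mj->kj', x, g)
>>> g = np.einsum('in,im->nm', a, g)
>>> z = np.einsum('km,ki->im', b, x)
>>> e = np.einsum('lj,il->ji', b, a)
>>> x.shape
(5, 5)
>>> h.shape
(5, 5, 29)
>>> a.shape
(5, 5)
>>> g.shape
(5, 29)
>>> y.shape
(5, 5)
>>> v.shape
(5, 29)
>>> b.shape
(5, 29)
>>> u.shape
(29,)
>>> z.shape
(5, 29)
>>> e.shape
(29, 5)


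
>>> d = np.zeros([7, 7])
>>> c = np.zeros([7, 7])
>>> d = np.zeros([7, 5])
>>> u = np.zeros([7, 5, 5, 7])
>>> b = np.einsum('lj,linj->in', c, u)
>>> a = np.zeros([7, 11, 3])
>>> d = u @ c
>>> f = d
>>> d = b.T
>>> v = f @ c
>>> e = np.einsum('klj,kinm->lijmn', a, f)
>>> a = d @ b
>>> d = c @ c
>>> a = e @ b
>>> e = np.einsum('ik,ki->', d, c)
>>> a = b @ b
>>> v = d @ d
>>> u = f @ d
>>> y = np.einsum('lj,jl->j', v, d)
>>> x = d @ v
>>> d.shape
(7, 7)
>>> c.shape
(7, 7)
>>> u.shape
(7, 5, 5, 7)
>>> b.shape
(5, 5)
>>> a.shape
(5, 5)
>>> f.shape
(7, 5, 5, 7)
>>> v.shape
(7, 7)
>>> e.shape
()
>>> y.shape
(7,)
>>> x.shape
(7, 7)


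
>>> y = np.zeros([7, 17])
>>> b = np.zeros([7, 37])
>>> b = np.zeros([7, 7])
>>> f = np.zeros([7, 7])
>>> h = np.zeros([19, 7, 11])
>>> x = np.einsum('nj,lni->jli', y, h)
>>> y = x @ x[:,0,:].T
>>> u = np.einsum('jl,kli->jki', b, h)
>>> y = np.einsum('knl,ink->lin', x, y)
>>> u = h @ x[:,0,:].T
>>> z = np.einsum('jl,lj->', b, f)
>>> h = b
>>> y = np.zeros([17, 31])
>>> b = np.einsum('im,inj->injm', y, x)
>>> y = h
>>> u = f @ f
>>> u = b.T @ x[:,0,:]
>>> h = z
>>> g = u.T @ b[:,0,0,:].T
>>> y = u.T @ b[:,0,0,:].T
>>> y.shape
(11, 19, 11, 17)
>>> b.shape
(17, 19, 11, 31)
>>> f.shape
(7, 7)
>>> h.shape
()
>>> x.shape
(17, 19, 11)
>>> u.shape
(31, 11, 19, 11)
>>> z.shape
()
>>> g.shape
(11, 19, 11, 17)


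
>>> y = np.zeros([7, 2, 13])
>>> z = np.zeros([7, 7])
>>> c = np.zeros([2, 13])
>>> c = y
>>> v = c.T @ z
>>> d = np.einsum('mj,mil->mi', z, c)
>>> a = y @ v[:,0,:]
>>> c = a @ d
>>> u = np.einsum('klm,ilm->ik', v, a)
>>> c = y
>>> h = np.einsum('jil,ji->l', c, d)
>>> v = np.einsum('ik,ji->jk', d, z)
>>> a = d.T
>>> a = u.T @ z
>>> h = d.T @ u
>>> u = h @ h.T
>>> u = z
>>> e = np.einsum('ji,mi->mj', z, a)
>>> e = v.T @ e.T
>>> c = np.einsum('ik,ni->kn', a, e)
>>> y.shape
(7, 2, 13)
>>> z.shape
(7, 7)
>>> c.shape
(7, 2)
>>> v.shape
(7, 2)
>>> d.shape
(7, 2)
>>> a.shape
(13, 7)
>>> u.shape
(7, 7)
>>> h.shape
(2, 13)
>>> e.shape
(2, 13)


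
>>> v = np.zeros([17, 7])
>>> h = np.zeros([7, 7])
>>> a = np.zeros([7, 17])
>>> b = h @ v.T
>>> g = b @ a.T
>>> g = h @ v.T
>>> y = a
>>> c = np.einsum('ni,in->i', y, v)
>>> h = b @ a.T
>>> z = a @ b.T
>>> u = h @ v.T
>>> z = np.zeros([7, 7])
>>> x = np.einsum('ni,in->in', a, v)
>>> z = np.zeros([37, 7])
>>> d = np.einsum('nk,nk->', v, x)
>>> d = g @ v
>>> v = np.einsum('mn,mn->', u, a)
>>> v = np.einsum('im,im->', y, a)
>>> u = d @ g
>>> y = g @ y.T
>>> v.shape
()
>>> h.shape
(7, 7)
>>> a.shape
(7, 17)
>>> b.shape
(7, 17)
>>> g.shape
(7, 17)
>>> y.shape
(7, 7)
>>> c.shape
(17,)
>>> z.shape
(37, 7)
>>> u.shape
(7, 17)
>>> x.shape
(17, 7)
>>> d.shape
(7, 7)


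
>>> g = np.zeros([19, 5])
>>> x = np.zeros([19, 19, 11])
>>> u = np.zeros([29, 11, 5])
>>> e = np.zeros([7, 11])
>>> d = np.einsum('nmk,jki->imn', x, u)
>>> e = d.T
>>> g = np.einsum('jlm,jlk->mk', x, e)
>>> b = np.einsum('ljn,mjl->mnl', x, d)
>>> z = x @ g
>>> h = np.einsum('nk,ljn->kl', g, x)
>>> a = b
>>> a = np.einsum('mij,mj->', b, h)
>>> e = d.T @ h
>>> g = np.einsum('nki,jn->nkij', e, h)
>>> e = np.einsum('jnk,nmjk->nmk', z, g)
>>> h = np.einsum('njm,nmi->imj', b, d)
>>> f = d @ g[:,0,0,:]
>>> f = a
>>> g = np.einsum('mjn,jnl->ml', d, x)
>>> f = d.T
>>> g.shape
(5, 11)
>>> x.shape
(19, 19, 11)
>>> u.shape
(29, 11, 5)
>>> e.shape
(19, 19, 5)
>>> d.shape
(5, 19, 19)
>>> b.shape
(5, 11, 19)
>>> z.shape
(19, 19, 5)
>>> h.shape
(19, 19, 11)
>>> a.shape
()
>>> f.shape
(19, 19, 5)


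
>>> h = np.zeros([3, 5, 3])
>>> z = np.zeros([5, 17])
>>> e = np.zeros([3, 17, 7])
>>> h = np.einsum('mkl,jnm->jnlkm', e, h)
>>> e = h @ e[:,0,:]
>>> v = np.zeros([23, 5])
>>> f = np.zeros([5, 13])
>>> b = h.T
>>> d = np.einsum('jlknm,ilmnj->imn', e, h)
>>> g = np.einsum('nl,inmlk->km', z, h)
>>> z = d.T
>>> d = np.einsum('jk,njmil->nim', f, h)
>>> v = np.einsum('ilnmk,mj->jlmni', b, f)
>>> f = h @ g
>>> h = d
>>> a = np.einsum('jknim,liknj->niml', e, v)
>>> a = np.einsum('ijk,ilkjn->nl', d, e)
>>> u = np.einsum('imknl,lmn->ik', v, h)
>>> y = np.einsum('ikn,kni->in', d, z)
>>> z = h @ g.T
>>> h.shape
(3, 17, 7)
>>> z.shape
(3, 17, 3)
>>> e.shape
(3, 5, 7, 17, 7)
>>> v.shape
(13, 17, 5, 7, 3)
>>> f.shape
(3, 5, 7, 17, 7)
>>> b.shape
(3, 17, 7, 5, 3)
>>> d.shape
(3, 17, 7)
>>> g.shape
(3, 7)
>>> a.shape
(7, 5)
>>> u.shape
(13, 5)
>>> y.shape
(3, 7)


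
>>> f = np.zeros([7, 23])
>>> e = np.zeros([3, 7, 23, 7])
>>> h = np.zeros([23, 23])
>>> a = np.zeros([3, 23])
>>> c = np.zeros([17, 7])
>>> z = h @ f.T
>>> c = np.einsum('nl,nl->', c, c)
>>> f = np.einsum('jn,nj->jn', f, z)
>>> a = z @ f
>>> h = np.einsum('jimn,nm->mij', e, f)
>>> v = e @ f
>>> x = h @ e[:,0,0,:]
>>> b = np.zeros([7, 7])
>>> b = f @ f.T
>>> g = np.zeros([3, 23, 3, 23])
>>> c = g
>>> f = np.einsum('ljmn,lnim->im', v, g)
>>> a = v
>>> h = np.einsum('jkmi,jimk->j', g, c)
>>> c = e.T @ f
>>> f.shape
(3, 23)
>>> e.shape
(3, 7, 23, 7)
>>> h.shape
(3,)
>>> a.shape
(3, 7, 23, 23)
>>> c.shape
(7, 23, 7, 23)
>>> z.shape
(23, 7)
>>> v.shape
(3, 7, 23, 23)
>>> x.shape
(23, 7, 7)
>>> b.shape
(7, 7)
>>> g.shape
(3, 23, 3, 23)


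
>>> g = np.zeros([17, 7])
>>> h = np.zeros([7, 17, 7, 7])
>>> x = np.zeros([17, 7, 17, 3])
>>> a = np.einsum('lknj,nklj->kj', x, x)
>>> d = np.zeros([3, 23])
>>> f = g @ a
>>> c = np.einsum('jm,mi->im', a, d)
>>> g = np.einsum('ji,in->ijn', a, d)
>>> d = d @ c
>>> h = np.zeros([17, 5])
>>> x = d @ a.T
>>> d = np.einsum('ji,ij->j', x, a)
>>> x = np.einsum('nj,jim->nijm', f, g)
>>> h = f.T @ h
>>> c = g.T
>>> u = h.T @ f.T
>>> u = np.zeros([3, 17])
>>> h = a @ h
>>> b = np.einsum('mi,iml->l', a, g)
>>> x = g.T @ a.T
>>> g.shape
(3, 7, 23)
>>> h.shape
(7, 5)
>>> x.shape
(23, 7, 7)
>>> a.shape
(7, 3)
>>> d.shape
(3,)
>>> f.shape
(17, 3)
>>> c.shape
(23, 7, 3)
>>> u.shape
(3, 17)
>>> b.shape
(23,)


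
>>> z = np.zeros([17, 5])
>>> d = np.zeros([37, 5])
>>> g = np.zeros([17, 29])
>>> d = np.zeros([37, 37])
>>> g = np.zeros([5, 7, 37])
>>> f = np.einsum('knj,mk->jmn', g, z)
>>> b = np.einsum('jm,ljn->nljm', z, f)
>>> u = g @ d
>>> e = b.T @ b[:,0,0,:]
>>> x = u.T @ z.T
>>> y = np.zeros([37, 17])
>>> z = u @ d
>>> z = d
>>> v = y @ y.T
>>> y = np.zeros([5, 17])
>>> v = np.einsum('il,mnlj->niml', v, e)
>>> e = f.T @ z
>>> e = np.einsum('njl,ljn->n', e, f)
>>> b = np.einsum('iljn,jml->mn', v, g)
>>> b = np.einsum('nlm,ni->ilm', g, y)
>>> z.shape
(37, 37)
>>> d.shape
(37, 37)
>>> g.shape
(5, 7, 37)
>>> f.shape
(37, 17, 7)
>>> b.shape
(17, 7, 37)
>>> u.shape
(5, 7, 37)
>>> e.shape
(7,)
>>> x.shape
(37, 7, 17)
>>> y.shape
(5, 17)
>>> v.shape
(17, 37, 5, 37)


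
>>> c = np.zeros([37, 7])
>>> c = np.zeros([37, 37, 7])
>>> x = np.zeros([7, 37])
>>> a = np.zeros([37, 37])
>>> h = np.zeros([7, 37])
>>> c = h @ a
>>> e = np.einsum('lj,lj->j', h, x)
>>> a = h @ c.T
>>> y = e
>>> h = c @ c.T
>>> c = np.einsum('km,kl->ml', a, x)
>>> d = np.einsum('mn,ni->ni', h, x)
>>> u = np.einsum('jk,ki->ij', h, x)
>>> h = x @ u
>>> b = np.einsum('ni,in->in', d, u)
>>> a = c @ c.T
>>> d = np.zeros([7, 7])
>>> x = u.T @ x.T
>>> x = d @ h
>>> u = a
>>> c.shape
(7, 37)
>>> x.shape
(7, 7)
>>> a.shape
(7, 7)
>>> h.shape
(7, 7)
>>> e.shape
(37,)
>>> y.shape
(37,)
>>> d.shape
(7, 7)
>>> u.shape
(7, 7)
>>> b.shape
(37, 7)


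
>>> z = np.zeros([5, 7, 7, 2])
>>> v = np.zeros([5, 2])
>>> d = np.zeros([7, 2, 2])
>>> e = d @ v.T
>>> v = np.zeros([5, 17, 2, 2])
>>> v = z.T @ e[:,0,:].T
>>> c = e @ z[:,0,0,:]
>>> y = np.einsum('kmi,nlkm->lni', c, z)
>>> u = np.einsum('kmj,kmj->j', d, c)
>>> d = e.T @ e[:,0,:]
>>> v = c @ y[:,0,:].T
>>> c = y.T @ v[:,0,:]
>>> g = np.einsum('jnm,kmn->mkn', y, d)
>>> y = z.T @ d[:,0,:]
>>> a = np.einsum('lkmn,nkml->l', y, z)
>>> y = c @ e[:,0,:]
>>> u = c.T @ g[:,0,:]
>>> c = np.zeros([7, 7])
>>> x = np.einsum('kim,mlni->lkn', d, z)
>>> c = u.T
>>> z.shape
(5, 7, 7, 2)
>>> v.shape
(7, 2, 7)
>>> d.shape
(5, 2, 5)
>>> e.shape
(7, 2, 5)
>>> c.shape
(5, 5, 7)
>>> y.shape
(2, 5, 5)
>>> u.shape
(7, 5, 5)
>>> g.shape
(2, 5, 5)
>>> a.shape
(2,)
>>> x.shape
(7, 5, 7)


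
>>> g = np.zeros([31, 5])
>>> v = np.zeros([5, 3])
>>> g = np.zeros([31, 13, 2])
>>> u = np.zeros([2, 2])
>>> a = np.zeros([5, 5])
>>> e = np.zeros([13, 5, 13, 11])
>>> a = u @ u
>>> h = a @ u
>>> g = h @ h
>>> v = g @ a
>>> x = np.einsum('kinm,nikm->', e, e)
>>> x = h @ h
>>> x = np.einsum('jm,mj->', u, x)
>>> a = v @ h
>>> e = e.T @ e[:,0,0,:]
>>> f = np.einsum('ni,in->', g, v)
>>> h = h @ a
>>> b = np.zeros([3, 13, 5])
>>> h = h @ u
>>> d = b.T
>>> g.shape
(2, 2)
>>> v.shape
(2, 2)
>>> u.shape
(2, 2)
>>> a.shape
(2, 2)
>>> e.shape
(11, 13, 5, 11)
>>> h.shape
(2, 2)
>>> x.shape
()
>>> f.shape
()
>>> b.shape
(3, 13, 5)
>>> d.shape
(5, 13, 3)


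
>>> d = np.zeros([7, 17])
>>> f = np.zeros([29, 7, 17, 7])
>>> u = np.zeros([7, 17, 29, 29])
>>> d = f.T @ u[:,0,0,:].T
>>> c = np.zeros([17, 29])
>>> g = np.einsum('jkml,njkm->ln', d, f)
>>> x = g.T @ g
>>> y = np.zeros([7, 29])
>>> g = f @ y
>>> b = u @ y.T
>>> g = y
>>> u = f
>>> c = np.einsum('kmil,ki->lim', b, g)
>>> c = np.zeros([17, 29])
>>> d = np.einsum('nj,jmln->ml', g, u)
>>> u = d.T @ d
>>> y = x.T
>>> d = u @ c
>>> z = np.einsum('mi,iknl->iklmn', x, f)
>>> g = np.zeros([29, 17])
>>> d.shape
(17, 29)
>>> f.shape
(29, 7, 17, 7)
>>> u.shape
(17, 17)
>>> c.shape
(17, 29)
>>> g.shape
(29, 17)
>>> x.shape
(29, 29)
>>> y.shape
(29, 29)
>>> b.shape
(7, 17, 29, 7)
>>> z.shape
(29, 7, 7, 29, 17)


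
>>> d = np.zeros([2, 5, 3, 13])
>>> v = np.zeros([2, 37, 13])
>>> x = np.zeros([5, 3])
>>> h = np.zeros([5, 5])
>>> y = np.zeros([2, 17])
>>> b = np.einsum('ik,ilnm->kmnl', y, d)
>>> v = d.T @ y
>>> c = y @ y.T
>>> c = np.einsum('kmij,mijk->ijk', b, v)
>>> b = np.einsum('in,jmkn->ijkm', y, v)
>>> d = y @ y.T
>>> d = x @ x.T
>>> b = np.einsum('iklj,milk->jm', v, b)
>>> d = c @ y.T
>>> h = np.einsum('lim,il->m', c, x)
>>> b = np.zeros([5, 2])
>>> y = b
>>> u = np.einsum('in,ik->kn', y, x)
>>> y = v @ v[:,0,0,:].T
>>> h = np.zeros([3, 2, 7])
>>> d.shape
(3, 5, 2)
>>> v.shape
(13, 3, 5, 17)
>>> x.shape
(5, 3)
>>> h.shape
(3, 2, 7)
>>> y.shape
(13, 3, 5, 13)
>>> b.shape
(5, 2)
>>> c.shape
(3, 5, 17)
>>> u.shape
(3, 2)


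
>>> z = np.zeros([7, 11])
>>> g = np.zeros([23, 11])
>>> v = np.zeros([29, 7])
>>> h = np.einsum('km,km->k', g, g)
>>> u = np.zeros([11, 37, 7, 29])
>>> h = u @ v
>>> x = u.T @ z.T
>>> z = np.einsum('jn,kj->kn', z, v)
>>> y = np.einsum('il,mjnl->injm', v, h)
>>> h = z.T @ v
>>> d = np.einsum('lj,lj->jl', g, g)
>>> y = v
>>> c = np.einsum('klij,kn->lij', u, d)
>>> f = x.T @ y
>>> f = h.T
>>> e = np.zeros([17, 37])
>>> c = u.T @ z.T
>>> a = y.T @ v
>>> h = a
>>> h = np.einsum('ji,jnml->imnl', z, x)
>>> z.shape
(29, 11)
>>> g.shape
(23, 11)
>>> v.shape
(29, 7)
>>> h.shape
(11, 37, 7, 7)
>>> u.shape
(11, 37, 7, 29)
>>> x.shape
(29, 7, 37, 7)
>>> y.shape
(29, 7)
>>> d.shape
(11, 23)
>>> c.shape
(29, 7, 37, 29)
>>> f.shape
(7, 11)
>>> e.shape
(17, 37)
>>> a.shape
(7, 7)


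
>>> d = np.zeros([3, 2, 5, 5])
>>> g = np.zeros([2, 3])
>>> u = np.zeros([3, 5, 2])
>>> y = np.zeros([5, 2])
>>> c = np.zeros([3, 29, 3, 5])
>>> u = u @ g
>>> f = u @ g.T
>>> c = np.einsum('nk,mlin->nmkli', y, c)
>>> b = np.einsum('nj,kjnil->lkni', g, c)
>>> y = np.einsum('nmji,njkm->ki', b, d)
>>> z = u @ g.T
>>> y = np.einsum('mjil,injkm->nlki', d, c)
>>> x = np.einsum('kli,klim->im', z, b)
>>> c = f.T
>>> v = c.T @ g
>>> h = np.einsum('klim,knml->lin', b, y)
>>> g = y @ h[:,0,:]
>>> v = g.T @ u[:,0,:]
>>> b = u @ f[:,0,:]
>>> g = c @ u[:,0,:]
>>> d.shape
(3, 2, 5, 5)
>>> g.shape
(2, 5, 3)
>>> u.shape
(3, 5, 3)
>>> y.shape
(3, 5, 29, 5)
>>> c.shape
(2, 5, 3)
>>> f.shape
(3, 5, 2)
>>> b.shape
(3, 5, 2)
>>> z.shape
(3, 5, 2)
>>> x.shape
(2, 29)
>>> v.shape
(5, 29, 5, 3)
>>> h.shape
(5, 2, 5)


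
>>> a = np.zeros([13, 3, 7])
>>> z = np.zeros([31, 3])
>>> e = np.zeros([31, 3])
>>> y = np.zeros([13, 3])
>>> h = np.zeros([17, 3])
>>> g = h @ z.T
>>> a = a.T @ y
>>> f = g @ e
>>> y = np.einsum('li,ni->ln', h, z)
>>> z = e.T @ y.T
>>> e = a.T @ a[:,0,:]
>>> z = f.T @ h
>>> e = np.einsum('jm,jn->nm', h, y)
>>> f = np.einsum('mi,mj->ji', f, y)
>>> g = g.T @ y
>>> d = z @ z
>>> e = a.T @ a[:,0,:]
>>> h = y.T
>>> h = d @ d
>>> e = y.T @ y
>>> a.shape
(7, 3, 3)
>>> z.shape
(3, 3)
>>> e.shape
(31, 31)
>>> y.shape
(17, 31)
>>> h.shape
(3, 3)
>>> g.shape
(31, 31)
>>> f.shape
(31, 3)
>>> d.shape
(3, 3)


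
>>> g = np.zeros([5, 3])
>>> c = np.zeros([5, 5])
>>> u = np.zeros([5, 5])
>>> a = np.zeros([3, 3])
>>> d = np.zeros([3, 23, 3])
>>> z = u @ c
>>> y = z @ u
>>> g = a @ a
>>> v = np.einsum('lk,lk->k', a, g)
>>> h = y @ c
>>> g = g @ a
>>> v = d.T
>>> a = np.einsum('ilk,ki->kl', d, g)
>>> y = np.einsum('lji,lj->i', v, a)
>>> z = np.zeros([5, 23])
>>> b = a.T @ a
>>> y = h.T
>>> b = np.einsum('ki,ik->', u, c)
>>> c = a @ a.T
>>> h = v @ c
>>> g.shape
(3, 3)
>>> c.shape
(3, 3)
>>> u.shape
(5, 5)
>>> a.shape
(3, 23)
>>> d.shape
(3, 23, 3)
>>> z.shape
(5, 23)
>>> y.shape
(5, 5)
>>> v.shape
(3, 23, 3)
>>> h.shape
(3, 23, 3)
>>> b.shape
()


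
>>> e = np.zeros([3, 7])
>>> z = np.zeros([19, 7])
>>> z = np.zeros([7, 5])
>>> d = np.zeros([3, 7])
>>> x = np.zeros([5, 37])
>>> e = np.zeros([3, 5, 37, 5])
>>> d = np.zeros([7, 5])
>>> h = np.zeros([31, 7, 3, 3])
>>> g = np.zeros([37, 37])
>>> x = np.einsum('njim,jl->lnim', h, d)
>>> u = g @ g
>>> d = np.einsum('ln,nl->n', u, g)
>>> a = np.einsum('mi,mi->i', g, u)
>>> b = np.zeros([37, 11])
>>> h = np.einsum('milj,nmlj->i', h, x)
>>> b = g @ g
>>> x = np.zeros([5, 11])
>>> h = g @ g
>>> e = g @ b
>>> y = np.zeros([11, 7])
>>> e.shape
(37, 37)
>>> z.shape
(7, 5)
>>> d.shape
(37,)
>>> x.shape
(5, 11)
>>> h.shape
(37, 37)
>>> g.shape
(37, 37)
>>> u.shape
(37, 37)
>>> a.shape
(37,)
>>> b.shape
(37, 37)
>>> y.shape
(11, 7)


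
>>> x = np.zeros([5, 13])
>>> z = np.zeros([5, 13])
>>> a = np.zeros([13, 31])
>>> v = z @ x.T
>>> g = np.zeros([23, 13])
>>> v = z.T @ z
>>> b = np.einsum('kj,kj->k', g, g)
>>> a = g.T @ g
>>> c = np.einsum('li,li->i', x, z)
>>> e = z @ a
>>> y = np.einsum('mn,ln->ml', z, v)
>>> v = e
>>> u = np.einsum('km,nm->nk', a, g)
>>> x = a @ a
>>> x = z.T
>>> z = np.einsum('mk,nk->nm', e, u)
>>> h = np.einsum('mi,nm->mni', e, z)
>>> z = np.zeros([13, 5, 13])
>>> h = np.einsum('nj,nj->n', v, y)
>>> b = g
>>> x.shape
(13, 5)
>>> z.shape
(13, 5, 13)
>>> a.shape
(13, 13)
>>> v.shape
(5, 13)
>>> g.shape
(23, 13)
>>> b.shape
(23, 13)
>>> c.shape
(13,)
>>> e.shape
(5, 13)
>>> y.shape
(5, 13)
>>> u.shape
(23, 13)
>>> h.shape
(5,)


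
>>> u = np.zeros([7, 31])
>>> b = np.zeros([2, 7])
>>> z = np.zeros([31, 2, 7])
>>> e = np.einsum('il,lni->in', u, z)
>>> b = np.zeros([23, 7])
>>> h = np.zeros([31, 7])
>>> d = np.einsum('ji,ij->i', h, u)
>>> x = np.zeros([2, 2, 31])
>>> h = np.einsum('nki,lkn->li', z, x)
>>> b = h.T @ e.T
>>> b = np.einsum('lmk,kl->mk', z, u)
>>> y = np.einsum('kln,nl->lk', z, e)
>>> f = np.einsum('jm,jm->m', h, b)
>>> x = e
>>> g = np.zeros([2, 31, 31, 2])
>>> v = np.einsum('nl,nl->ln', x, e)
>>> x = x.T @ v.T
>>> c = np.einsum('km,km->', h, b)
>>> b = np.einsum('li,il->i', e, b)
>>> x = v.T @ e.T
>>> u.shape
(7, 31)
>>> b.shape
(2,)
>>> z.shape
(31, 2, 7)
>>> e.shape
(7, 2)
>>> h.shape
(2, 7)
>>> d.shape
(7,)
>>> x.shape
(7, 7)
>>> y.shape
(2, 31)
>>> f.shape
(7,)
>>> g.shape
(2, 31, 31, 2)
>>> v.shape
(2, 7)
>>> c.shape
()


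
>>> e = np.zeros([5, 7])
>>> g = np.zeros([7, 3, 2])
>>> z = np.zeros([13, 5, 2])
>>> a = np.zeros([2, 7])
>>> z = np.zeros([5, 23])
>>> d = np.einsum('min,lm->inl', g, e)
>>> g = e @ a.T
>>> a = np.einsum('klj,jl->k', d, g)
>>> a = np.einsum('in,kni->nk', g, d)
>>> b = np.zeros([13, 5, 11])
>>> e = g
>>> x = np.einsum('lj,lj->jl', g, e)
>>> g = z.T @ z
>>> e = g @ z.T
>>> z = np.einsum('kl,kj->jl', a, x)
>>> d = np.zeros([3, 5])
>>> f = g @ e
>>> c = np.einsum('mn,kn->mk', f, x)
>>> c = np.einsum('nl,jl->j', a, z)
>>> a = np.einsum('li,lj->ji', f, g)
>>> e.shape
(23, 5)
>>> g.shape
(23, 23)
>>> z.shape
(5, 3)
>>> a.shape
(23, 5)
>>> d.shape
(3, 5)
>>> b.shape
(13, 5, 11)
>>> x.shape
(2, 5)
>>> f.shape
(23, 5)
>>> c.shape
(5,)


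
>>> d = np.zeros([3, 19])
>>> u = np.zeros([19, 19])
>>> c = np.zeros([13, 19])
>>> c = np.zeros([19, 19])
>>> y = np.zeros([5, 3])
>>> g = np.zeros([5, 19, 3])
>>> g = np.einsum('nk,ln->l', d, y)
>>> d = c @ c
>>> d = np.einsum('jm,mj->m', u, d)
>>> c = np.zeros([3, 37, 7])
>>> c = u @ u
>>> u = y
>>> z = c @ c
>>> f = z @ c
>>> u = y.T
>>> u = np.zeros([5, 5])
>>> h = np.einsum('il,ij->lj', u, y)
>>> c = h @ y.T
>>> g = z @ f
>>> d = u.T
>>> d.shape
(5, 5)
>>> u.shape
(5, 5)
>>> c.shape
(5, 5)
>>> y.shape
(5, 3)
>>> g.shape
(19, 19)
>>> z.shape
(19, 19)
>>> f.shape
(19, 19)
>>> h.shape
(5, 3)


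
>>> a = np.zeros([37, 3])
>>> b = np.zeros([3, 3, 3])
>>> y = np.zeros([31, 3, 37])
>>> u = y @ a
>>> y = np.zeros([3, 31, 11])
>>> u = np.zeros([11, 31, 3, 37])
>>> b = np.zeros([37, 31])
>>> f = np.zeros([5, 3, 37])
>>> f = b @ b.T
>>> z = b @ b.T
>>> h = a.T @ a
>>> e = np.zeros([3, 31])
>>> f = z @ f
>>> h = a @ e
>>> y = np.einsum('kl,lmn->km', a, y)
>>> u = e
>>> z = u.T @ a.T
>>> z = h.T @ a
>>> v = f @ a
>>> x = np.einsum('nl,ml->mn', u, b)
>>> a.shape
(37, 3)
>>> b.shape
(37, 31)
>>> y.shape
(37, 31)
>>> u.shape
(3, 31)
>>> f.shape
(37, 37)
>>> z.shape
(31, 3)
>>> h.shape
(37, 31)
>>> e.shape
(3, 31)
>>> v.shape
(37, 3)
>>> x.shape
(37, 3)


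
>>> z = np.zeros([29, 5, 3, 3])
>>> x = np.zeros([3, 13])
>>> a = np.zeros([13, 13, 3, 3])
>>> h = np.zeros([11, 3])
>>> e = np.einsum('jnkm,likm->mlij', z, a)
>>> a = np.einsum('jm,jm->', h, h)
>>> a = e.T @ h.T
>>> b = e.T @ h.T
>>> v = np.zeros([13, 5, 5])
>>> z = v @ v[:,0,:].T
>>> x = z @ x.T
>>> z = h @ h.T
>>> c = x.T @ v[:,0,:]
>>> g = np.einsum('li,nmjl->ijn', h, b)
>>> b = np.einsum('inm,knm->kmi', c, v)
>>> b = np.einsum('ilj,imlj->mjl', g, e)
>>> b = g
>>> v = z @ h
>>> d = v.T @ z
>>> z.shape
(11, 11)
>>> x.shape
(13, 5, 3)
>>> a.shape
(29, 13, 13, 11)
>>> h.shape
(11, 3)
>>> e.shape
(3, 13, 13, 29)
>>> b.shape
(3, 13, 29)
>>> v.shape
(11, 3)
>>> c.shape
(3, 5, 5)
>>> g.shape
(3, 13, 29)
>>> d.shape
(3, 11)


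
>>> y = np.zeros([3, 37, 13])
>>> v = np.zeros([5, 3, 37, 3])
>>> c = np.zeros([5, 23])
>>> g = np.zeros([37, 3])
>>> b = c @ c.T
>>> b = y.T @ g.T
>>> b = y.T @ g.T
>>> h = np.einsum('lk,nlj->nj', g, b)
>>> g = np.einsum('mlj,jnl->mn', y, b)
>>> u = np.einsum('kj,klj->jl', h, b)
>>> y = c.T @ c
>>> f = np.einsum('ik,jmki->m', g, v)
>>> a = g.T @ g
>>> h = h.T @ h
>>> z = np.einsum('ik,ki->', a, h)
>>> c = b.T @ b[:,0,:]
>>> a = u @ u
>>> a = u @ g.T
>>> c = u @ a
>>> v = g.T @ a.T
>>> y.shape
(23, 23)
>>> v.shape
(37, 37)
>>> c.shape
(37, 3)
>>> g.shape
(3, 37)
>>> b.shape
(13, 37, 37)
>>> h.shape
(37, 37)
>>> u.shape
(37, 37)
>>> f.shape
(3,)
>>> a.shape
(37, 3)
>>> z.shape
()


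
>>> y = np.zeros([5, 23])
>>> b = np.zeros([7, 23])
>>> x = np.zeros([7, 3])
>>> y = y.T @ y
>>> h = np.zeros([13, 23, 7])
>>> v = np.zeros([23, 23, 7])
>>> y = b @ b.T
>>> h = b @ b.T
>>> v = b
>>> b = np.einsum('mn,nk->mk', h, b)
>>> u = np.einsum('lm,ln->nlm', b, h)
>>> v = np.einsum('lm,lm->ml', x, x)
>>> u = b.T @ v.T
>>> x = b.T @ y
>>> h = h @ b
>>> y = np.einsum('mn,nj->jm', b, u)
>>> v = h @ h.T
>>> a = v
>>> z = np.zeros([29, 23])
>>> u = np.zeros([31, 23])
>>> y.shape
(3, 7)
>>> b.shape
(7, 23)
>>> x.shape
(23, 7)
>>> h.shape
(7, 23)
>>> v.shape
(7, 7)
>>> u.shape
(31, 23)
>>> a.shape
(7, 7)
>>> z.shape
(29, 23)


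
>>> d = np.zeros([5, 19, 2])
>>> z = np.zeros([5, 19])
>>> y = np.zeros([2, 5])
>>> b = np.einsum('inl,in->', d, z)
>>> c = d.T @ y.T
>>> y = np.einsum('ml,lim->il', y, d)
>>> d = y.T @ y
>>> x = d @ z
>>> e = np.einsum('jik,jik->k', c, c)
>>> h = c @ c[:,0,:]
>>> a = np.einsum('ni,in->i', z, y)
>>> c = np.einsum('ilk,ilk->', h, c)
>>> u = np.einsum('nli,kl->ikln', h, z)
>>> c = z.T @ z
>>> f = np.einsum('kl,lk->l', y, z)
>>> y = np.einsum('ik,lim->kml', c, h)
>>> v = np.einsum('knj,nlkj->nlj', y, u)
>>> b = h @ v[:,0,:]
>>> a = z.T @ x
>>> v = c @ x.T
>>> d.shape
(5, 5)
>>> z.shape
(5, 19)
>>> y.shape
(19, 2, 2)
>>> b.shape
(2, 19, 2)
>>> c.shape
(19, 19)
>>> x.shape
(5, 19)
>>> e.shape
(2,)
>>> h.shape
(2, 19, 2)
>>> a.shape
(19, 19)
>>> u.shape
(2, 5, 19, 2)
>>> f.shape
(5,)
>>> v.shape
(19, 5)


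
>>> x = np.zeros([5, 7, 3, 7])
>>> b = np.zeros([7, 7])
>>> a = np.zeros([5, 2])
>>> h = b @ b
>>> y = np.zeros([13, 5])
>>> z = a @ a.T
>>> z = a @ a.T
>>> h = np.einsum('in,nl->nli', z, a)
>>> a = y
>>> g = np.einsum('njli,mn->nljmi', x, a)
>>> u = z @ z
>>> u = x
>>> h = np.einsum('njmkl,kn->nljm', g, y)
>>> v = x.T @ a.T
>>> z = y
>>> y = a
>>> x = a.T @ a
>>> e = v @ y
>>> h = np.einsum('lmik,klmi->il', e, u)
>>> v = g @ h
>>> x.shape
(5, 5)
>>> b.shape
(7, 7)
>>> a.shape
(13, 5)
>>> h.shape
(7, 7)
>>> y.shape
(13, 5)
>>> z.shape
(13, 5)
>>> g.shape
(5, 3, 7, 13, 7)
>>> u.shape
(5, 7, 3, 7)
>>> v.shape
(5, 3, 7, 13, 7)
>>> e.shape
(7, 3, 7, 5)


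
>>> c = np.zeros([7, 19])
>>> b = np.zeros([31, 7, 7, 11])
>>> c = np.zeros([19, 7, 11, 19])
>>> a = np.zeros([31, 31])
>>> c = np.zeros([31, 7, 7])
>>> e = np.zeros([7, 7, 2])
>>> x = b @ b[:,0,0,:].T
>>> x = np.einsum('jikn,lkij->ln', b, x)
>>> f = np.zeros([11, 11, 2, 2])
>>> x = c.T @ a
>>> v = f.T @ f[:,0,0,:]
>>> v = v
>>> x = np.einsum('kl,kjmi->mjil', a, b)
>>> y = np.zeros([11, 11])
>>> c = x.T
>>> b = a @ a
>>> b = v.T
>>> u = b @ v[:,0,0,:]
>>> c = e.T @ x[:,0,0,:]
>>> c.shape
(2, 7, 31)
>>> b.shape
(2, 11, 2, 2)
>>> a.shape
(31, 31)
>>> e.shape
(7, 7, 2)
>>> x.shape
(7, 7, 11, 31)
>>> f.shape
(11, 11, 2, 2)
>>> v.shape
(2, 2, 11, 2)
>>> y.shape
(11, 11)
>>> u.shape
(2, 11, 2, 2)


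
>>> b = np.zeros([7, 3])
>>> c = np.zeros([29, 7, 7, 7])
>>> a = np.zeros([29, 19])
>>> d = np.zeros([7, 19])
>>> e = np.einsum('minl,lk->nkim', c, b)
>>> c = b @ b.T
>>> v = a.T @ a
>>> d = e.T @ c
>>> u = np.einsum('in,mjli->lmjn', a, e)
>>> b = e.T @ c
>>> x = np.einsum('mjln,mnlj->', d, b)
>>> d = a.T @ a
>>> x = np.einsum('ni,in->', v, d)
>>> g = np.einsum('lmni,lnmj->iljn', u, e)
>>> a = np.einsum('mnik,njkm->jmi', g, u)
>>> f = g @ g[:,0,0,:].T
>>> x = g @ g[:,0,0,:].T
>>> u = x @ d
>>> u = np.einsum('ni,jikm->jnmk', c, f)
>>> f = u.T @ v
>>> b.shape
(29, 7, 3, 7)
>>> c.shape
(7, 7)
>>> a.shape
(7, 19, 29)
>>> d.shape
(19, 19)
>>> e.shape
(7, 3, 7, 29)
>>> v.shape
(19, 19)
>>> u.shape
(19, 7, 19, 29)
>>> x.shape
(19, 7, 29, 19)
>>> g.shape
(19, 7, 29, 3)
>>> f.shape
(29, 19, 7, 19)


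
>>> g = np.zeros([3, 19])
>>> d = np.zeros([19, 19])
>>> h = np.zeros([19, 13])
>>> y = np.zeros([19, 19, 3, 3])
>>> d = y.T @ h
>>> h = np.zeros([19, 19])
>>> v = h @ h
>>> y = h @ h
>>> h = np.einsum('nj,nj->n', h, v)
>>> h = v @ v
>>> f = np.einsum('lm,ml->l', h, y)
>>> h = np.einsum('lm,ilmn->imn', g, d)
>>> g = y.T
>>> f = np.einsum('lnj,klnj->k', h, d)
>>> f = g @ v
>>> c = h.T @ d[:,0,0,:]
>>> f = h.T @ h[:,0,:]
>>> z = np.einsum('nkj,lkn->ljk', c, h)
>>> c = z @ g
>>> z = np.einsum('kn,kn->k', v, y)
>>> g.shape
(19, 19)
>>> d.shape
(3, 3, 19, 13)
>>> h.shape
(3, 19, 13)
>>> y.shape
(19, 19)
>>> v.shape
(19, 19)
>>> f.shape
(13, 19, 13)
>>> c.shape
(3, 13, 19)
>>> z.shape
(19,)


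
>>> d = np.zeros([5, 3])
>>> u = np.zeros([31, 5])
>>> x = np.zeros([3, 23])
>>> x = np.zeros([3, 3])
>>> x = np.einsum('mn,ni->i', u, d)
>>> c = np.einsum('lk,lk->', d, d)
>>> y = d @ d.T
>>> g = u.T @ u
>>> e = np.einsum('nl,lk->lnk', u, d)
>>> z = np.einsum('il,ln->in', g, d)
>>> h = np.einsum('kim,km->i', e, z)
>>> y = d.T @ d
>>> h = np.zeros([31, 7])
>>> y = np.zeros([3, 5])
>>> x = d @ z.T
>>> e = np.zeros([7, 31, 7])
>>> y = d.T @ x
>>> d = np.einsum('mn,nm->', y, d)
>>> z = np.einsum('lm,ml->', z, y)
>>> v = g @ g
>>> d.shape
()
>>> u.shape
(31, 5)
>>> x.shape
(5, 5)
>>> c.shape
()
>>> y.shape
(3, 5)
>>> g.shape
(5, 5)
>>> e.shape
(7, 31, 7)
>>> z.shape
()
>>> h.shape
(31, 7)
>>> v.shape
(5, 5)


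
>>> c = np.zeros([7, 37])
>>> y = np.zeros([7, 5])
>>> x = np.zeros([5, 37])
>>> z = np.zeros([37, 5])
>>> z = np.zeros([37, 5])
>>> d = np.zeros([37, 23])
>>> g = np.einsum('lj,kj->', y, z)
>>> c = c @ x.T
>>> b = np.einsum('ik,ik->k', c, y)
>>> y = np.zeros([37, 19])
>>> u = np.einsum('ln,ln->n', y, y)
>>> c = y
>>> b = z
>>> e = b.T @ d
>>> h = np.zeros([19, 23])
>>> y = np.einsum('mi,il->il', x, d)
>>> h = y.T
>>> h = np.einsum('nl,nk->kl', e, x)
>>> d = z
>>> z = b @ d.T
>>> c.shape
(37, 19)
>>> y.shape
(37, 23)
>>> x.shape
(5, 37)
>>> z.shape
(37, 37)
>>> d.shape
(37, 5)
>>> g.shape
()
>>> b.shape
(37, 5)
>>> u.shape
(19,)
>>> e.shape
(5, 23)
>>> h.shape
(37, 23)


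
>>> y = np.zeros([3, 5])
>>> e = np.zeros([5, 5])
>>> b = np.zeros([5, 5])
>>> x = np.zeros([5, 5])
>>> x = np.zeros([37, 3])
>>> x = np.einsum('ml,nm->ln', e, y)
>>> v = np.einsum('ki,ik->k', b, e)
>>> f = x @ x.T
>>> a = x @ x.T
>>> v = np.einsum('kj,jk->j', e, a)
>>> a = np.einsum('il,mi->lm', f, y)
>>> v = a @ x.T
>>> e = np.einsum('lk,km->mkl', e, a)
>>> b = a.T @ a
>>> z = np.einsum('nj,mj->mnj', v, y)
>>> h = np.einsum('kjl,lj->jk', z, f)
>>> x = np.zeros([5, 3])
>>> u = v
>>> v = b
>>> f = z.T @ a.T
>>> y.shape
(3, 5)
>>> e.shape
(3, 5, 5)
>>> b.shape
(3, 3)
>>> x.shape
(5, 3)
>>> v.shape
(3, 3)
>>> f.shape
(5, 5, 5)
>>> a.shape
(5, 3)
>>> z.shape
(3, 5, 5)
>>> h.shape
(5, 3)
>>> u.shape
(5, 5)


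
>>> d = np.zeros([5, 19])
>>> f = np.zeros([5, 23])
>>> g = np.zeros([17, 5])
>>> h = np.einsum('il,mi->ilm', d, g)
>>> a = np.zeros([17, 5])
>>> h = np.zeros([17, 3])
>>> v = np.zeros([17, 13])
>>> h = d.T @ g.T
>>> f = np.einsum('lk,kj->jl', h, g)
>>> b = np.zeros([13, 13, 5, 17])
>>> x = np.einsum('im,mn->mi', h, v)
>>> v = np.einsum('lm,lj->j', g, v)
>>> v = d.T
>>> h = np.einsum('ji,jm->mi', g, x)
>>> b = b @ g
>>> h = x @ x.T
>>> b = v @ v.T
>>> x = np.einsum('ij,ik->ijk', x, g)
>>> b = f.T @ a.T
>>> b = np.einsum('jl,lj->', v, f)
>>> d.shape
(5, 19)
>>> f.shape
(5, 19)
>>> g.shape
(17, 5)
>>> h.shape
(17, 17)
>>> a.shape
(17, 5)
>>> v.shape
(19, 5)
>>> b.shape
()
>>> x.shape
(17, 19, 5)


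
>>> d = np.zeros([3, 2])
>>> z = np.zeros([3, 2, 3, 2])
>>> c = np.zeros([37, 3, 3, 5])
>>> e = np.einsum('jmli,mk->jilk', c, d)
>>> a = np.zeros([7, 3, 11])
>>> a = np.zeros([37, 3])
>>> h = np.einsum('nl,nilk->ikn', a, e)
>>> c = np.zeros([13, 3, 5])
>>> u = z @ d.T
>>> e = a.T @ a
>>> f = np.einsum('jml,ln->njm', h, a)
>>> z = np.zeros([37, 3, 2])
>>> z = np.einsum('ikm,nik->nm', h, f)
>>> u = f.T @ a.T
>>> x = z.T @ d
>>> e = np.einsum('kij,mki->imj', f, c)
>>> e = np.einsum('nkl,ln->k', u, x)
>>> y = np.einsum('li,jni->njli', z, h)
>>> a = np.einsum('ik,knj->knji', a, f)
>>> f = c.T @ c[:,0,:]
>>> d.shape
(3, 2)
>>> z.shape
(3, 37)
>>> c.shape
(13, 3, 5)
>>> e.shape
(5,)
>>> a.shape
(3, 5, 2, 37)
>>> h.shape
(5, 2, 37)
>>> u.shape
(2, 5, 37)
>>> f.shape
(5, 3, 5)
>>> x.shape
(37, 2)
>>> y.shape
(2, 5, 3, 37)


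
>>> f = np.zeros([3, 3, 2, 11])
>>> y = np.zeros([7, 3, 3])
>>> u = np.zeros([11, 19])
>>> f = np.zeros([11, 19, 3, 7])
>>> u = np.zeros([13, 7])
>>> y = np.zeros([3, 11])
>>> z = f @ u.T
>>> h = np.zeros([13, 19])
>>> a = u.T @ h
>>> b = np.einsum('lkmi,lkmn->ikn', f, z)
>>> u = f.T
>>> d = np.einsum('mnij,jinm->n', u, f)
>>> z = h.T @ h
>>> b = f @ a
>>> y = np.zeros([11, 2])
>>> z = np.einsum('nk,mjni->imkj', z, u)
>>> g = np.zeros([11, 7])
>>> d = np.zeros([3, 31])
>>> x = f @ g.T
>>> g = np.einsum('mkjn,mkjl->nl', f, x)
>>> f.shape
(11, 19, 3, 7)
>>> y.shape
(11, 2)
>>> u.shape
(7, 3, 19, 11)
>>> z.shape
(11, 7, 19, 3)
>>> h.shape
(13, 19)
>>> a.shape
(7, 19)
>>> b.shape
(11, 19, 3, 19)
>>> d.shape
(3, 31)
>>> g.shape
(7, 11)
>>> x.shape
(11, 19, 3, 11)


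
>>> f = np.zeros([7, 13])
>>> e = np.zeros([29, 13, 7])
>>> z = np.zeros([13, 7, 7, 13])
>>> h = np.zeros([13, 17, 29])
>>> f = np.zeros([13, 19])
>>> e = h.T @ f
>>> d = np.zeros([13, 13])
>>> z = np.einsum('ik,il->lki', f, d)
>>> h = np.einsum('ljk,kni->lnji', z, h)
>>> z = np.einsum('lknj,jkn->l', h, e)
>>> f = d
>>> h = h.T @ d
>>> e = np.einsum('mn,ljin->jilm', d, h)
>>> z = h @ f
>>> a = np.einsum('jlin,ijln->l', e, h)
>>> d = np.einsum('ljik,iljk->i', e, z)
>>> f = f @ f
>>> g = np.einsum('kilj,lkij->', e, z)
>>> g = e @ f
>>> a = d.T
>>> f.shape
(13, 13)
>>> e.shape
(19, 17, 29, 13)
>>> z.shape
(29, 19, 17, 13)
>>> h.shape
(29, 19, 17, 13)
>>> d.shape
(29,)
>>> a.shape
(29,)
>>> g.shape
(19, 17, 29, 13)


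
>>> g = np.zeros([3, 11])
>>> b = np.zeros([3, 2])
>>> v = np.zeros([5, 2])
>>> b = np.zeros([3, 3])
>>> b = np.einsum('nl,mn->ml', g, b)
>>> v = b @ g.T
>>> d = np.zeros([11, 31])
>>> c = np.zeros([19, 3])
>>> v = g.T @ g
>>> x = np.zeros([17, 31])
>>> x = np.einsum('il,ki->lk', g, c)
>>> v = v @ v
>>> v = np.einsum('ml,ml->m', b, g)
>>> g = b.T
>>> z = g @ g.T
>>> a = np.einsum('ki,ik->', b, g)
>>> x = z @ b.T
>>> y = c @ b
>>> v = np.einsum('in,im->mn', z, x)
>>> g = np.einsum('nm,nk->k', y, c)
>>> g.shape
(3,)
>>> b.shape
(3, 11)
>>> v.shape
(3, 11)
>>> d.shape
(11, 31)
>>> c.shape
(19, 3)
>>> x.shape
(11, 3)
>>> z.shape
(11, 11)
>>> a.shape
()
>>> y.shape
(19, 11)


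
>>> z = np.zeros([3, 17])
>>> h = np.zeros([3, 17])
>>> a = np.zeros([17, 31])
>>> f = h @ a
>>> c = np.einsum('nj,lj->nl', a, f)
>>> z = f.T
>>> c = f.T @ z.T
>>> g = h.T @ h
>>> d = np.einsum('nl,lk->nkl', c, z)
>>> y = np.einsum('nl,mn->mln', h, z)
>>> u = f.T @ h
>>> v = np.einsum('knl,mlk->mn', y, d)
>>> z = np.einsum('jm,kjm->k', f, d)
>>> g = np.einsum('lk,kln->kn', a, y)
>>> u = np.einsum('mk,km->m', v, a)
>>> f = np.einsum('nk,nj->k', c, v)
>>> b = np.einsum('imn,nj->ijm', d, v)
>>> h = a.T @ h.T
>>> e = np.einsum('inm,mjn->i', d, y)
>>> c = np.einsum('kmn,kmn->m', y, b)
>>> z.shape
(31,)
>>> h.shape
(31, 3)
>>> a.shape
(17, 31)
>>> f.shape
(31,)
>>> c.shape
(17,)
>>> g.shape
(31, 3)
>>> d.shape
(31, 3, 31)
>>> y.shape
(31, 17, 3)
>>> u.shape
(31,)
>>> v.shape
(31, 17)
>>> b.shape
(31, 17, 3)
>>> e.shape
(31,)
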